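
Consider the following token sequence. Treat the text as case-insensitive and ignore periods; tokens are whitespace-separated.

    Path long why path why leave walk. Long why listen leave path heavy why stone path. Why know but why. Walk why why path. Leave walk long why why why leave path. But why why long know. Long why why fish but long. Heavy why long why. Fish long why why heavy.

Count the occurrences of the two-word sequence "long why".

Scanning the 51 overlapping bigram windows for "long why":
  position 2–3: long why
  position 8–9: long why
  position 27–28: long why
  position 38–39: long why
  position 46–47: long why
  position 49–50: long why

6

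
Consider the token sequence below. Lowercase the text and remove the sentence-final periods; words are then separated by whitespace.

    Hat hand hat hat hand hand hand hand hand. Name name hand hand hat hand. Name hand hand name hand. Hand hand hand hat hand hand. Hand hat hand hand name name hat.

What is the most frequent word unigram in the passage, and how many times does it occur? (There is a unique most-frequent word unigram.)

Unigram frequencies (highest first):
  hand: 20
  hat: 7
  name: 6

"hand", 20 times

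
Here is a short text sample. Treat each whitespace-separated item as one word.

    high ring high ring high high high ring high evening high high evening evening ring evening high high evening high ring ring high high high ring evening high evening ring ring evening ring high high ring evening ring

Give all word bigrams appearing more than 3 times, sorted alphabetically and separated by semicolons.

evening high; evening ring; high evening; high high; high ring; ring evening; ring high

Bigram counts meeting the condition (more than 3 times):
  evening high: 4
  evening ring: 4
  high evening: 4
  high high: 7
  high ring: 6
  ring evening: 4
  ring high: 5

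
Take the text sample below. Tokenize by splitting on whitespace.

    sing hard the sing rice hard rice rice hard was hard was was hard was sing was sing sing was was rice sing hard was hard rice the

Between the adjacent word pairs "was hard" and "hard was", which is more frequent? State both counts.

"hard was" (4 vs 3)

"was hard": 3 occurrences
"hard was": 4 occurrences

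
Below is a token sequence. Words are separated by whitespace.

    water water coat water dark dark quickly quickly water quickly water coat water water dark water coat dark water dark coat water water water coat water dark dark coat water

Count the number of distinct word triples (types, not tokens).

21

30 tokens → 28 trigram windows in total.
Repeated trigrams (each contributes count−1 duplicates):
  water coat water: 3
  coat water dark: 2
  coat water water: 2
  dark coat water: 2
  water dark dark: 2
  water water coat: 2
7 duplicate windows → 28 − 7 = 21 distinct.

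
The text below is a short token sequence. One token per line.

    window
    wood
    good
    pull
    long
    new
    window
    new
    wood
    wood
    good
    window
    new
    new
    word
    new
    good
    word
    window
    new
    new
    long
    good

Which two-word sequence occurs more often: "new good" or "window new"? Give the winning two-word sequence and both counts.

"new good": 1 occurrence
"window new": 3 occurrences

"window new" (3 vs 1)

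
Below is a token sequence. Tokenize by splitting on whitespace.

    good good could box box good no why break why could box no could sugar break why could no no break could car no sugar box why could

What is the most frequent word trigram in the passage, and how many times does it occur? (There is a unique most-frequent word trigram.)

Trigram frequencies (highest first):
  break why could: 2
  good good could: 1
  good could box: 1
  could box box: 1
  box box good: 1
  box good no: 1
  … (19 more, each ≤ 1)

"break why could", 2 times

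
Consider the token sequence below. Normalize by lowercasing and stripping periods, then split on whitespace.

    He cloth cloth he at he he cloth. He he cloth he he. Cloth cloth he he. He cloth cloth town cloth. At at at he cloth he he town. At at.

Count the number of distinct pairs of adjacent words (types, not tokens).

32 tokens → 31 bigram windows in total.
Repeated bigrams (each contributes count−1 duplicates):
  he cloth: 6
  he he: 6
  cloth he: 5
  at at: 3
  cloth cloth: 3
  at he: 2
19 duplicate windows → 31 − 19 = 12 distinct.

12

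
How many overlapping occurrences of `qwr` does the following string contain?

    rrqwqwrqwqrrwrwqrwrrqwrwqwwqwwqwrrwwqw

Sliding a length-3 window over the 38 characters (36 positions):
  position 5–7: qwr
  position 21–23: qwr
  position 31–33: qwr

3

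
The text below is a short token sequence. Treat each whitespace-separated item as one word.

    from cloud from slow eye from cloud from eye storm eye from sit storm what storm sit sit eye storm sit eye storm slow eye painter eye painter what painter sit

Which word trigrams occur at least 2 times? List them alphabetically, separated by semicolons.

from cloud from; sit eye storm

Trigram counts meeting the condition (at least 2 times):
  from cloud from: 2
  sit eye storm: 2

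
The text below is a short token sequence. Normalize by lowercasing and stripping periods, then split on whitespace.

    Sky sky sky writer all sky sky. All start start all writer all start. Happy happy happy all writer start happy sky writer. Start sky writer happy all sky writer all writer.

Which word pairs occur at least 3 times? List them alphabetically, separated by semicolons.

Bigram counts meeting the condition (at least 3 times):
  all writer: 3
  sky sky: 3
  sky writer: 4
  writer all: 3

all writer; sky sky; sky writer; writer all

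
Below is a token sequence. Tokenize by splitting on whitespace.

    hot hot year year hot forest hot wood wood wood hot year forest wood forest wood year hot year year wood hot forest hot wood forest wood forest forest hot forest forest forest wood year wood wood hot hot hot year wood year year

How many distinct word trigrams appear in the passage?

44 tokens → 42 trigram windows in total.
Repeated trigrams (each contributes count−1 duplicates):
  forest hot wood: 2
  forest wood forest: 2
  forest wood year: 2
  hot forest hot: 2
  hot hot year: 2
  hot year year: 2
  wood forest wood: 2
  wood wood hot: 2
8 duplicate windows → 42 − 8 = 34 distinct.

34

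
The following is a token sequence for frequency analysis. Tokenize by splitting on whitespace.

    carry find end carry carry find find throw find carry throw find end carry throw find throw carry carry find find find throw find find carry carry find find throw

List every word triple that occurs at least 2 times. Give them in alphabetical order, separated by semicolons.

carry carry find; carry find find; carry throw find; find end carry; find find throw; find throw find

Trigram counts meeting the condition (at least 2 times):
  carry carry find: 3
  carry find find: 3
  carry throw find: 2
  find end carry: 2
  find find throw: 3
  find throw find: 2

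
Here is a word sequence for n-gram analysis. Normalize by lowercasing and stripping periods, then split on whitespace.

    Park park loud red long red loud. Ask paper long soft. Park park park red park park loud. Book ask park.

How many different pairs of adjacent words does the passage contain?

21 tokens → 20 bigram windows in total.
Repeated bigrams (each contributes count−1 duplicates):
  park park: 4
  park loud: 2
4 duplicate windows → 20 − 4 = 16 distinct.

16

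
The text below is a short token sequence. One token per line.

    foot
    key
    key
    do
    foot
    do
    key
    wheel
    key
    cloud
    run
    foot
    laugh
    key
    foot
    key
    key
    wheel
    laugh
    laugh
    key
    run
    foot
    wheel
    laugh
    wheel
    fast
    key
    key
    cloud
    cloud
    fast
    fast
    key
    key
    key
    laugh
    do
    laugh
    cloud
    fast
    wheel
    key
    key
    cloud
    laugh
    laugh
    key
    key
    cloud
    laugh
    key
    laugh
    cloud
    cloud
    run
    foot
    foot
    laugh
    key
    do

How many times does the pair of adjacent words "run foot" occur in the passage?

Scanning the 60 overlapping bigram windows for "run foot":
  position 11–12: run foot
  position 22–23: run foot
  position 56–57: run foot

3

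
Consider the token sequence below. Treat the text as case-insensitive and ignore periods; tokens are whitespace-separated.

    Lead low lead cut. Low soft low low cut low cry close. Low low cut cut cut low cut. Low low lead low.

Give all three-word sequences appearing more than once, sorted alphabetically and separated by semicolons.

Trigram counts meeting the condition (more than once):
  low cut low: 2
  low low cut: 2

low cut low; low low cut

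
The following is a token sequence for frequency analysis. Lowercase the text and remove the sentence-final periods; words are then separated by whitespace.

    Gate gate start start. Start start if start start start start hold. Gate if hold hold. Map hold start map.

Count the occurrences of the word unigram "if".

Scanning the 20 tokens for "if":
  position 7: if
  position 14: if

2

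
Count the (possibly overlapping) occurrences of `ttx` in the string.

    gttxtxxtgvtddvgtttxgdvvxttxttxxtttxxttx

Sliding a length-3 window over the 39 characters (37 positions):
  position 2–4: ttx
  position 17–19: ttx
  position 25–27: ttx
  position 28–30: ttx
  position 33–35: ttx
  position 37–39: ttx

6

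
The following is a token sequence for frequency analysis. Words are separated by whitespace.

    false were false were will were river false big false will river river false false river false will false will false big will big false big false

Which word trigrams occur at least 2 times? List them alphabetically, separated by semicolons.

Trigram counts meeting the condition (at least 2 times):
  false big false: 2
  false will false: 2

false big false; false will false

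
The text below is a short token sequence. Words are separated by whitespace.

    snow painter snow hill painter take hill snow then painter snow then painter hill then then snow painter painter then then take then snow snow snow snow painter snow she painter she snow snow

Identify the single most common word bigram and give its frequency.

"snow snow", 4 times

Bigram frequencies (highest first):
  snow snow: 4
  snow painter: 3
  painter snow: 3
  snow then: 2
  then painter: 2
  then then: 2
  … (16 more, each ≤ 2)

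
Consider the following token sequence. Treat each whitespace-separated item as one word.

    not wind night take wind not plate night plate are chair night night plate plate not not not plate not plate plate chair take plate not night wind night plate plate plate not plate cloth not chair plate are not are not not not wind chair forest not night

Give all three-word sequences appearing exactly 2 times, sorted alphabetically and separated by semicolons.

Trigram counts meeting the condition (exactly 2 times):
  night plate plate: 2
  not not not: 2
  plate not plate: 2
  plate plate not: 2

night plate plate; not not not; plate not plate; plate plate not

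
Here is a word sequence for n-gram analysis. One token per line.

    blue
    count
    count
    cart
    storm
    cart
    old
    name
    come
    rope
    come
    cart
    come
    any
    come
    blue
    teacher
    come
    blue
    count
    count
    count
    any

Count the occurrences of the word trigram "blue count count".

2

Scanning the 21 overlapping trigram windows for "blue count count":
  position 1–3: blue count count
  position 19–21: blue count count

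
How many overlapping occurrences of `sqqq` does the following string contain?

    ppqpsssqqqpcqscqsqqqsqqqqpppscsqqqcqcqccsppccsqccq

Sliding a length-4 window over the 50 characters (47 positions):
  position 7–10: sqqq
  position 17–20: sqqq
  position 21–24: sqqq
  position 31–34: sqqq

4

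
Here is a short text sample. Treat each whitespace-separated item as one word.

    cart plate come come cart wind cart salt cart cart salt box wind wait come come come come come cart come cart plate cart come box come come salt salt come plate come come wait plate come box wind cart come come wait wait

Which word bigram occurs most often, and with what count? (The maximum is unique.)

Bigram frequencies (highest first):
  come come: 8
  plate come: 3
  come cart: 3
  cart come: 3
  cart plate: 2
  wind cart: 2
  … (18 more, each ≤ 2)

"come come", 8 times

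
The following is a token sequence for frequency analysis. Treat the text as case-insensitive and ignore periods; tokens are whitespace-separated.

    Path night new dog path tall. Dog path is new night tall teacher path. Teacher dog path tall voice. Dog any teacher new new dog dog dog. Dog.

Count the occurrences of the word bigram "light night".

0

Scanning the 27 overlapping bigram windows for "light night":
  (none found)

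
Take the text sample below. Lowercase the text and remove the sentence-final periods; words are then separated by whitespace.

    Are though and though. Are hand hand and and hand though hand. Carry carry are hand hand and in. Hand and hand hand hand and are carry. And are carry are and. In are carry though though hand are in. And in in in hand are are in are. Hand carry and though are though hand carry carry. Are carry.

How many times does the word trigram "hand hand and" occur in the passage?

3

Scanning the 58 overlapping trigram windows for "hand hand and":
  position 6–8: hand hand and
  position 16–18: hand hand and
  position 23–25: hand hand and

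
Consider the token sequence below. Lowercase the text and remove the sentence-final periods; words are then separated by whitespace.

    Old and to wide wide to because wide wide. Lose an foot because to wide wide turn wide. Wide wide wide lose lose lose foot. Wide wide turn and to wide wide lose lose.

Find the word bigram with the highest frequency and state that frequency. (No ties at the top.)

Bigram frequencies (highest first):
  wide wide: 8
  to wide: 3
  wide lose: 3
  lose lose: 3
  and to: 2
  wide turn: 2
  … (12 more, each ≤ 1)

"wide wide", 8 times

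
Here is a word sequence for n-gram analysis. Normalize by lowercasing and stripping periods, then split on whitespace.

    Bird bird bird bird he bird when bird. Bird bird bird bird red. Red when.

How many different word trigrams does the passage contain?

15 tokens → 13 trigram windows in total.
Repeated trigrams (each contributes count−1 duplicates):
  bird bird bird: 5
4 duplicate windows → 13 − 4 = 9 distinct.

9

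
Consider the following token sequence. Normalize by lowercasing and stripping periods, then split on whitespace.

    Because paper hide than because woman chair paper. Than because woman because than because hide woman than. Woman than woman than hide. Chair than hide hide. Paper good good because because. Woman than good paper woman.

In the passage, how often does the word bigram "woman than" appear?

4

Scanning the 35 overlapping bigram windows for "woman than":
  position 16–17: woman than
  position 18–19: woman than
  position 20–21: woman than
  position 32–33: woman than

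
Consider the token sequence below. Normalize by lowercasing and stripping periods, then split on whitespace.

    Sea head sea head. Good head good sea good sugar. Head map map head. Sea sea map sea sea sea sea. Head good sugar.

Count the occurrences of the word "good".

4

Scanning the 24 tokens for "good":
  position 5: good
  position 7: good
  position 9: good
  position 23: good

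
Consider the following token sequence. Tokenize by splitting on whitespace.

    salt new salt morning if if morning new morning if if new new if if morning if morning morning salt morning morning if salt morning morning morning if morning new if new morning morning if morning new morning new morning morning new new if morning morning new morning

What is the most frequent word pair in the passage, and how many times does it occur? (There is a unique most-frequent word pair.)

"morning morning", 7 times

Bigram frequencies (highest first):
  morning morning: 7
  morning if: 6
  if morning: 6
  morning new: 6
  new morning: 5
  salt morning: 3
  … (8 more, each ≤ 3)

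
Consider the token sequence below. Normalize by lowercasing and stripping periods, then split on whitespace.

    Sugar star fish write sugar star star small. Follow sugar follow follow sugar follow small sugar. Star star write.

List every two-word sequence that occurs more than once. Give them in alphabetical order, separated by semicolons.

follow sugar; star star; sugar follow; sugar star

Bigram counts meeting the condition (more than once):
  follow sugar: 2
  star star: 2
  sugar follow: 2
  sugar star: 3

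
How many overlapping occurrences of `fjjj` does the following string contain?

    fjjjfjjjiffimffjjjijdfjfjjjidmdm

Sliding a length-4 window over the 32 characters (29 positions):
  position 1–4: fjjj
  position 5–8: fjjj
  position 15–18: fjjj
  position 24–27: fjjj

4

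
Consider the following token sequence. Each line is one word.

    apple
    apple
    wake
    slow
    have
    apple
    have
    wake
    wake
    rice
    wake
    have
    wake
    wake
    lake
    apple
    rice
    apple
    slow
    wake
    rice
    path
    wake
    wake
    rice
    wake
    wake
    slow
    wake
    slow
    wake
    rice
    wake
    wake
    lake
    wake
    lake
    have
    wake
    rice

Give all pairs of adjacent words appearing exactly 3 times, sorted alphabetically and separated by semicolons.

Bigram counts meeting the condition (exactly 3 times):
  have wake: 3
  rice wake: 3
  slow wake: 3
  wake lake: 3
  wake slow: 3

have wake; rice wake; slow wake; wake lake; wake slow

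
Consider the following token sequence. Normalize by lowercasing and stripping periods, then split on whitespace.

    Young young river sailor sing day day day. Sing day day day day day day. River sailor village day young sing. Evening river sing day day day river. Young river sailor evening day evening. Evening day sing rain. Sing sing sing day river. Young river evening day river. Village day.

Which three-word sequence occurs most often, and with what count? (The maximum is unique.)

"day day day", 6 times

Trigram frequencies (highest first):
  day day day: 6
  sing day day: 3
  young river sailor: 2
  day day river: 2
  day river young: 2
  river young river: 2
  … (31 more, each ≤ 1)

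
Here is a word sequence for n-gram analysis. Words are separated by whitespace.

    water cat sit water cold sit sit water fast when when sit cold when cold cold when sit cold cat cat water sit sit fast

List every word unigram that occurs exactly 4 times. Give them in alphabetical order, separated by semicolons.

Unigram counts meeting the condition (exactly 4 times):
  water: 4
  when: 4

water; when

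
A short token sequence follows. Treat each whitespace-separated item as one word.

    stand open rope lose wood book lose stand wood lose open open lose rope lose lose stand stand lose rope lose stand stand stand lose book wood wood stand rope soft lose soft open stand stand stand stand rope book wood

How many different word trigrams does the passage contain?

34

41 tokens → 39 trigram windows in total.
Repeated trigrams (each contributes count−1 duplicates):
  stand stand stand: 3
  lose rope lose: 2
  lose stand stand: 2
  stand stand lose: 2
5 duplicate windows → 39 − 5 = 34 distinct.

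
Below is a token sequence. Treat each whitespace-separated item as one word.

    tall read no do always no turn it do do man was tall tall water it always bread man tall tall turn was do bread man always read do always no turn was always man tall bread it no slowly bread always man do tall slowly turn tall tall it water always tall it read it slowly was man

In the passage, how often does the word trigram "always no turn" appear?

2

Scanning the 57 overlapping trigram windows for "always no turn":
  position 5–7: always no turn
  position 30–32: always no turn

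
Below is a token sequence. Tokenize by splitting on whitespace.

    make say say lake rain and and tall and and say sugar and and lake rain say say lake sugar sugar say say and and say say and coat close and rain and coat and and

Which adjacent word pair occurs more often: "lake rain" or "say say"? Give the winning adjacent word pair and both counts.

"lake rain": 2 occurrences
"say say": 4 occurrences

"say say" (4 vs 2)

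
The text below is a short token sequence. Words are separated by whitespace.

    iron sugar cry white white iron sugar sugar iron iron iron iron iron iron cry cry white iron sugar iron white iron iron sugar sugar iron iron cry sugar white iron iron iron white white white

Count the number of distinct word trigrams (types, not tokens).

36 tokens → 34 trigram windows in total.
Repeated trigrams (each contributes count−1 duplicates):
  iron iron iron: 5
  iron iron cry: 2
  iron sugar sugar: 2
  sugar iron iron: 2
  sugar sugar iron: 2
  white iron iron: 2
  white iron sugar: 2
10 duplicate windows → 34 − 10 = 24 distinct.

24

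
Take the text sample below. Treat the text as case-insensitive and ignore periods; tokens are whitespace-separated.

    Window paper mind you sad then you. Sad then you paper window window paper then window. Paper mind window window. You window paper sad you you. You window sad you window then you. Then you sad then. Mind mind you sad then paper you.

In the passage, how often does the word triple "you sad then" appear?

Scanning the 42 overlapping trigram windows for "you sad then":
  position 4–6: you sad then
  position 7–9: you sad then
  position 35–37: you sad then
  position 40–42: you sad then

4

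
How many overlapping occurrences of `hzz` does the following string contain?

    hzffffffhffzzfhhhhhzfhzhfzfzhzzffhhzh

1

Sliding a length-3 window over the 37 characters (35 positions):
  position 29–31: hzz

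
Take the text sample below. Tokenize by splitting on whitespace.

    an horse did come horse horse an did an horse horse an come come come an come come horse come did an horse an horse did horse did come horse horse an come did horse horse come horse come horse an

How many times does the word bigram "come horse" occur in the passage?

5

Scanning the 40 overlapping bigram windows for "come horse":
  position 4–5: come horse
  position 18–19: come horse
  position 29–30: come horse
  position 37–38: come horse
  position 39–40: come horse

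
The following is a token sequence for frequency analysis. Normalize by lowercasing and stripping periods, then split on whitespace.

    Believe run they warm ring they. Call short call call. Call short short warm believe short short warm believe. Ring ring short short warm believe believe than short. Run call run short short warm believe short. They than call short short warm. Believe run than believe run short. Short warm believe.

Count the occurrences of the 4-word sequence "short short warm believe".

Scanning the 48 overlapping 4-gram windows for "short short warm believe":
  position 12–15: short short warm believe
  position 16–19: short short warm believe
  position 22–25: short short warm believe
  position 32–35: short short warm believe
  position 40–43: short short warm believe
  position 48–51: short short warm believe

6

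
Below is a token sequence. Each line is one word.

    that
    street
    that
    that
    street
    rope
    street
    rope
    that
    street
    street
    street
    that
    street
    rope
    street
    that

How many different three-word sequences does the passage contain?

17 tokens → 15 trigram windows in total.
Repeated trigrams (each contributes count−1 duplicates):
  street rope street: 2
  that street rope: 2
2 duplicate windows → 15 − 2 = 13 distinct.

13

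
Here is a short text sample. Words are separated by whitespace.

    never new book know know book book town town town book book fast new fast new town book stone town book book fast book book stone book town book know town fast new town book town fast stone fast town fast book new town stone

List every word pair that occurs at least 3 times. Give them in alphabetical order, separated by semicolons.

Bigram counts meeting the condition (at least 3 times):
  book book: 4
  book town: 3
  fast new: 3
  new town: 3
  town book: 5
  town fast: 3

book book; book town; fast new; new town; town book; town fast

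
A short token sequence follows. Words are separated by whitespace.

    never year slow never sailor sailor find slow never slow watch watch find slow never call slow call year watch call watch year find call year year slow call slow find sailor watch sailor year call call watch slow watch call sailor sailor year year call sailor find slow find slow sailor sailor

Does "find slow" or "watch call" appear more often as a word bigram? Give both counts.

"find slow": 4 occurrences
"watch call": 2 occurrences

"find slow" (4 vs 2)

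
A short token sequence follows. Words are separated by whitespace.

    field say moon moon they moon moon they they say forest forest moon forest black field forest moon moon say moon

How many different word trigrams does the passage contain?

21 tokens → 19 trigram windows in total.
Repeated trigrams (each contributes count−1 duplicates):
  moon moon they: 2
1 duplicate windows → 19 − 1 = 18 distinct.

18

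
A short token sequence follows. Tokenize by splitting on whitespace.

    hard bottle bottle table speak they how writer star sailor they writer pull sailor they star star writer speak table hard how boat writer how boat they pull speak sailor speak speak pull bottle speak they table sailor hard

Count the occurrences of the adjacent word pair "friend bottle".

Scanning the 38 overlapping bigram windows for "friend bottle":
  (none found)

0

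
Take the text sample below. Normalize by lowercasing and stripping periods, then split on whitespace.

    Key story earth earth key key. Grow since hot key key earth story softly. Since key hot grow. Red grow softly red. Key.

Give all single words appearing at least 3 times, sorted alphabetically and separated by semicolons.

Unigram counts meeting the condition (at least 3 times):
  earth: 3
  grow: 3
  key: 7

earth; grow; key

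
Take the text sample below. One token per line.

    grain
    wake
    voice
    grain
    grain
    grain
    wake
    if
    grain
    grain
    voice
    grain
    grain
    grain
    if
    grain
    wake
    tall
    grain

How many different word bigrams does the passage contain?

19 tokens → 18 bigram windows in total.
Repeated bigrams (each contributes count−1 duplicates):
  grain grain: 5
  grain wake: 3
  if grain: 2
  voice grain: 2
8 duplicate windows → 18 − 8 = 10 distinct.

10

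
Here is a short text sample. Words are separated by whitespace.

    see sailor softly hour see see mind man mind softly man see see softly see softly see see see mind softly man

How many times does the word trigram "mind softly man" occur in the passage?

Scanning the 20 overlapping trigram windows for "mind softly man":
  position 9–11: mind softly man
  position 20–22: mind softly man

2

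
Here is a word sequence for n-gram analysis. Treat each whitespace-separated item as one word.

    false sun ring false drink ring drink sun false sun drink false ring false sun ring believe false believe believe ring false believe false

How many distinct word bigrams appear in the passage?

24 tokens → 23 bigram windows in total.
Repeated bigrams (each contributes count−1 duplicates):
  false sun: 3
  ring false: 3
  believe false: 2
  false believe: 2
  sun ring: 2
7 duplicate windows → 23 − 7 = 16 distinct.

16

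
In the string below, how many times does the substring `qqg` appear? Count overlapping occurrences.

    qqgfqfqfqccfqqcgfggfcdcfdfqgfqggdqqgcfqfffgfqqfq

Sliding a length-3 window over the 48 characters (46 positions):
  position 1–3: qqg
  position 34–36: qqg

2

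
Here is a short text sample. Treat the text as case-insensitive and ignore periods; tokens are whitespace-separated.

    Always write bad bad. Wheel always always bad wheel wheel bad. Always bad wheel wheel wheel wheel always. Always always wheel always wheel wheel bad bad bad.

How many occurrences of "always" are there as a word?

8

Scanning the 27 tokens for "always":
  position 1: always
  position 6: always
  position 7: always
  position 12: always
  position 18: always
  position 19: always
  position 20: always
  position 22: always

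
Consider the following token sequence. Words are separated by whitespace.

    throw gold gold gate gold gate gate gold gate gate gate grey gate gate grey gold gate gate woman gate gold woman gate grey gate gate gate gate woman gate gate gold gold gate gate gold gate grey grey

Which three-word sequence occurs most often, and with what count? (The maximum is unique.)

"gold gate gate", 4 times

Trigram frequencies (highest first):
  gold gate gate: 4
  gate gold gate: 3
  gate gate gold: 3
  gate gate gate: 3
  gold gold gate: 2
  gate gate grey: 2
  … (16 more, each ≤ 2)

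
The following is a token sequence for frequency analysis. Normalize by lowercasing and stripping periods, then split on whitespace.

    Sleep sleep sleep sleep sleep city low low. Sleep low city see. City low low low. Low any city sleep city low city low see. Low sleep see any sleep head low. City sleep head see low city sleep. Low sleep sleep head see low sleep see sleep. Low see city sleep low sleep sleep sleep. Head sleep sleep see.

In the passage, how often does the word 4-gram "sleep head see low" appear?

Scanning the 57 overlapping 4-gram windows for "sleep head see low":
  position 34–37: sleep head see low
  position 42–45: sleep head see low

2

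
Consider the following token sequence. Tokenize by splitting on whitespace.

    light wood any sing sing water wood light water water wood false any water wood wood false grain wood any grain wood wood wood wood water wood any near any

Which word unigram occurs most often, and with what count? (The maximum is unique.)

"wood", 11 times

Unigram frequencies (highest first):
  wood: 11
  any: 5
  water: 5
  light: 2
  sing: 2
  false: 2
  … (2 more, each ≤ 2)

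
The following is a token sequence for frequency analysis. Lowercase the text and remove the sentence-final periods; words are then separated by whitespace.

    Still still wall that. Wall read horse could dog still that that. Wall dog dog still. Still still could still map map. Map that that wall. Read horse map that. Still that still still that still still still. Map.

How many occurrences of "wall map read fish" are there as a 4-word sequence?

0

Scanning the 36 overlapping 4-gram windows for "wall map read fish":
  (none found)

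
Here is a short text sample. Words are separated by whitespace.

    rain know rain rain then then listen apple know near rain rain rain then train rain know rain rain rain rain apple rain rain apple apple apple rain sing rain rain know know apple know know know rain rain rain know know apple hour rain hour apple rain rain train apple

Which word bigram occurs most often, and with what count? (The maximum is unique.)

Bigram frequencies (highest first):
  rain rain: 11
  rain know: 4
  know know: 4
  know rain: 3
  apple rain: 3
  rain then: 2
  … (19 more, each ≤ 2)

"rain rain", 11 times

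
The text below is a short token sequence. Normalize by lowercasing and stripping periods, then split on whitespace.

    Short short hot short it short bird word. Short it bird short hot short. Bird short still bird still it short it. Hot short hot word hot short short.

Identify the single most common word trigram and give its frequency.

Trigram frequencies (highest first):
  short hot short: 2
  short short hot: 1
  hot short it: 1
  short it short: 1
  it short bird: 1
  short bird word: 1
  … (20 more, each ≤ 1)

"short hot short", 2 times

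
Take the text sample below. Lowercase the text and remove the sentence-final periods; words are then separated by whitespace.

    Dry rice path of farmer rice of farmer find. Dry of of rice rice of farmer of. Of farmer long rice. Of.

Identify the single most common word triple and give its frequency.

Trigram frequencies (highest first):
  rice of farmer: 2
  dry rice path: 1
  rice path of: 1
  path of farmer: 1
  of farmer rice: 1
  farmer rice of: 1
  … (13 more, each ≤ 1)

"rice of farmer", 2 times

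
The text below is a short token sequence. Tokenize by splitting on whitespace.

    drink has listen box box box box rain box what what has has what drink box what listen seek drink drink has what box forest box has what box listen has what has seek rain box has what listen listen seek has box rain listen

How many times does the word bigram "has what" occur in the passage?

5

Scanning the 44 overlapping bigram windows for "has what":
  position 13–14: has what
  position 22–23: has what
  position 27–28: has what
  position 31–32: has what
  position 37–38: has what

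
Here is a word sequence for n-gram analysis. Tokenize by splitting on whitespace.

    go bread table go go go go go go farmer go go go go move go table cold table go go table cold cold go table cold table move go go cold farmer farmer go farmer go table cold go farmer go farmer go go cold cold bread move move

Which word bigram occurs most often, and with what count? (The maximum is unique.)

"go go", 11 times

Bigram frequencies (highest first):
  go go: 11
  farmer go: 5
  go farmer: 4
  go table: 4
  table cold: 4
  table go: 2
  … (14 more, each ≤ 2)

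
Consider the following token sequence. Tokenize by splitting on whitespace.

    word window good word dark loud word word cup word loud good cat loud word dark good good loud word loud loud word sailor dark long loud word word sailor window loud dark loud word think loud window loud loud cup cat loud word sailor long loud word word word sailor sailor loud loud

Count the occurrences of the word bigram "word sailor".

Scanning the 53 overlapping bigram windows for "word sailor":
  position 23–24: word sailor
  position 29–30: word sailor
  position 44–45: word sailor
  position 50–51: word sailor

4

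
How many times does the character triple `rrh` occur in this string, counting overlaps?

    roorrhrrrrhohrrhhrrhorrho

Sliding a length-3 window over the 25 characters (23 positions):
  position 4–6: rrh
  position 9–11: rrh
  position 14–16: rrh
  position 18–20: rrh
  position 22–24: rrh

5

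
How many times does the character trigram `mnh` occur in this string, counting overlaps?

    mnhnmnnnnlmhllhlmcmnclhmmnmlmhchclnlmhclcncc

Sliding a length-3 window over the 44 characters (42 positions):
  position 1–3: mnh

1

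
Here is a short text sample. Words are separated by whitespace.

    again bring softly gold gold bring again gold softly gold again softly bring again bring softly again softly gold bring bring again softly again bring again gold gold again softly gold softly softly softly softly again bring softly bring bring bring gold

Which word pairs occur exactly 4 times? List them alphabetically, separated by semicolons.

again bring; again softly; bring again; softly gold

Bigram counts meeting the condition (exactly 4 times):
  again bring: 4
  again softly: 4
  bring again: 4
  softly gold: 4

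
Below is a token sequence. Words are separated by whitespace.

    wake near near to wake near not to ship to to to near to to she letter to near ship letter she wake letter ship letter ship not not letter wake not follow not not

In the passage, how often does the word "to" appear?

Scanning the 35 tokens for "to":
  position 4: to
  position 8: to
  position 10: to
  position 11: to
  position 12: to
  position 14: to
  position 15: to
  position 18: to

8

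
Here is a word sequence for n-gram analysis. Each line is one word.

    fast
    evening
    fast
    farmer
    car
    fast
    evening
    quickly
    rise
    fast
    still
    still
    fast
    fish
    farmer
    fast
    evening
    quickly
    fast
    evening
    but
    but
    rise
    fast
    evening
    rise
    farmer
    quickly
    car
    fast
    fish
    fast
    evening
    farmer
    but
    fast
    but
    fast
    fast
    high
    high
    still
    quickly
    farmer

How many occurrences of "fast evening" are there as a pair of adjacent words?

6

Scanning the 43 overlapping bigram windows for "fast evening":
  position 1–2: fast evening
  position 6–7: fast evening
  position 16–17: fast evening
  position 19–20: fast evening
  position 24–25: fast evening
  position 32–33: fast evening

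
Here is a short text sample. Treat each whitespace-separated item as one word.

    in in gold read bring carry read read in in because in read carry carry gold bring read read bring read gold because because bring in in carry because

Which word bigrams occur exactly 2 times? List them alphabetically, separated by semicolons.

bring read; read bring; read read

Bigram counts meeting the condition (exactly 2 times):
  bring read: 2
  read bring: 2
  read read: 2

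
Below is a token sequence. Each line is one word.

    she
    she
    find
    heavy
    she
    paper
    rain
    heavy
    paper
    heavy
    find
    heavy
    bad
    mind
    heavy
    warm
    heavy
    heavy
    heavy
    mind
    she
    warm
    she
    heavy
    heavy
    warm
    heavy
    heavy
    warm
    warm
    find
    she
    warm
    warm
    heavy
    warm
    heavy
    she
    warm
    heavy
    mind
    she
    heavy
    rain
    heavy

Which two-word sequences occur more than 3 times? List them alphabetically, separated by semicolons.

Bigram counts meeting the condition (more than 3 times):
  heavy heavy: 4
  heavy warm: 4
  warm heavy: 5

heavy heavy; heavy warm; warm heavy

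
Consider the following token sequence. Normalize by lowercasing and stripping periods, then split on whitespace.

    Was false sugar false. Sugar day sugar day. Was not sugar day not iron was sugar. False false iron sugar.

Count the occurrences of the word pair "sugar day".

Scanning the 19 overlapping bigram windows for "sugar day":
  position 5–6: sugar day
  position 7–8: sugar day
  position 11–12: sugar day

3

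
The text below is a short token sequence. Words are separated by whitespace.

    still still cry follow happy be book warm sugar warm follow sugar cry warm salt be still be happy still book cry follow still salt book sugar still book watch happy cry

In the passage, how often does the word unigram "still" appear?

Scanning the 32 tokens for "still":
  position 1: still
  position 2: still
  position 17: still
  position 20: still
  position 24: still
  position 28: still

6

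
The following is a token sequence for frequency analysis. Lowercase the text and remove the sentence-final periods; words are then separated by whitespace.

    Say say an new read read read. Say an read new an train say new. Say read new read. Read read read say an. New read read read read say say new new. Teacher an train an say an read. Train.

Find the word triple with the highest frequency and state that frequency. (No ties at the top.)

Trigram frequencies (highest first):
  read read read: 5
  new read read: 3
  read read say: 3
  say an new: 2
  an new read: 2
  read say an: 2
  … (21 more, each ≤ 2)

"read read read", 5 times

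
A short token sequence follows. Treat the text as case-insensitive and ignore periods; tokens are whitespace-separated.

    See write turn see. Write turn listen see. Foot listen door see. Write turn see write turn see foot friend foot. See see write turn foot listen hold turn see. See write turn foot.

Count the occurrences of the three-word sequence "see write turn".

6

Scanning the 32 overlapping trigram windows for "see write turn":
  position 1–3: see write turn
  position 4–6: see write turn
  position 12–14: see write turn
  position 15–17: see write turn
  position 23–25: see write turn
  position 31–33: see write turn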